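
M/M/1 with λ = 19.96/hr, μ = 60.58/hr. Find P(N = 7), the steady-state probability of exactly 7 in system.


ρ = 19.96/60.58 = 0.3295
P_n = (1−ρ)·ρ^n = (1 − 0.3295)·0.3295^7 = 0.6705·0.0004215 = 0.0002826

Final: 0.0002826


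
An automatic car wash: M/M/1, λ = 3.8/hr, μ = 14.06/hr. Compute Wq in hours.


ρ = 3.8/14.06 = 0.2703
Wq = ρ/(μ−λ) = 0.2703/(14.06 − 3.8) = 0.2703/10.26 = 0.02634 hr

Final: 0.02634 hr


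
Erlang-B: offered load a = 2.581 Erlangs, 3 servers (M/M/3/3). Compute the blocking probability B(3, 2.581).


B(c,a) = (a^c/c!) / Σ_{k=0}^{c} a^k/k!
a^3/3! = 2.865581
Σ terms (k=0..3): 1.00000 + 2.58100 + 3.33078 + 2.86558 = 9.777362
B = 2.865581/9.777362 = 0.293083

Final: 0.293083


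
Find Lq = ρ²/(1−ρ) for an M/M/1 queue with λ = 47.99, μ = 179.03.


ρ = 47.99/179.03 = 0.2681
Lq = ρ²/(1−ρ) = 0.07185/0.7319 = 0.09817

Final: 0.09817


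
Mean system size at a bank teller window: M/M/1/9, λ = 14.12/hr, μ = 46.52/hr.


ρ = 14.12/46.52 = 0.3035
L = ρ[1 − (K+1)ρ^K + Kρ^(K+1)] / [(1−ρ)(1−ρ^(K+1))]
Numerator: 0.3035·(1 − 10·0.00002187 + 9·0.000006637) = 0.303477
Denominator: (0.6965)·(0.999993) = 0.696470
L = 0.303477/0.696470 = 0.4357

Final: 0.4357


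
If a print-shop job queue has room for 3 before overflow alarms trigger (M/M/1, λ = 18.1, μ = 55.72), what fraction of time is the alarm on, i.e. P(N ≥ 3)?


ρ = 18.1/55.72 = 0.3248
P(N ≥ n) = ρ^n = 0.3248^3 = 0.034277

Final: 0.034277


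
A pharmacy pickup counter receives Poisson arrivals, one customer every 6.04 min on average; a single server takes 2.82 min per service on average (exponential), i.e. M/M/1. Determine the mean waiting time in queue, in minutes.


λ = 60/6.04 = 9.9338 /hr
μ = 60/2.82 = 21.2766 /hr
ρ = λ/μ = 9.9338/21.2766 = 0.4669
Wq = ρ/(μ−λ) = 0.4669/(21.2766−9.9338) = 0.04116 hr
In minutes: 0.04116·60 = 2.470 min

Final: 2.470 min


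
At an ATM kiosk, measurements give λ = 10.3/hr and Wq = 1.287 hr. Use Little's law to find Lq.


Lq = λWq = 10.3·1.287 = 13.2561

Final: 13.2561


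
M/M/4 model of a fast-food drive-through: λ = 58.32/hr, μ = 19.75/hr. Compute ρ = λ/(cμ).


ρ = λ/(cμ) = 58.32/(4·19.75) = 58.32/79.00 = 0.7382

Final: 0.7382


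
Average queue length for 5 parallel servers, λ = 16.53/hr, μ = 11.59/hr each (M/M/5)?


a = λ/μ = 1.4262; ρ = a/5 = 0.2852
P₀ = 0.239922
Lq = P₀·a^c·ρ / (c!·(1−ρ)²) = 0.239922·5.90129·0.2852/(120·0.51087)
= 0.006588

Final: 0.006588


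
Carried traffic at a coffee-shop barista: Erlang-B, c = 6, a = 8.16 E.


B(6,8.16) = 0.398369 (Erlang-B)
Carried load = a(1 − B) = 8.16·(1 − 0.398369) = 8.16·0.601631 = 4.9093 E

Final: 4.9093 Erlangs


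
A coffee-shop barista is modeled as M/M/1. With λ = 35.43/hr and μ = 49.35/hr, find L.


ρ = λ/μ = 35.43/49.35 = 0.7179
L = ρ/(1−ρ) = 0.7179/(1 − 0.7179) = 0.7179/0.2821 = 2.5453

Final: 2.5453


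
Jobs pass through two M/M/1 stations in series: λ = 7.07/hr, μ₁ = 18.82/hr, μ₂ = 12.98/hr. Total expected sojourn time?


Each node sees arrival rate λ = 7.07/hr (tandem ⇒ throughput preserved).
W₁ = 1/(μ₁−λ) = 1/(18.82−7.07) = 0.08511 hr
W₂ = 1/(μ₂−λ) = 1/(12.98−7.07) = 0.16920 hr
W_total = W₁ + W₂ = 0.08511 + 0.16920 = 0.25431 hr

Final: 0.25431 hr


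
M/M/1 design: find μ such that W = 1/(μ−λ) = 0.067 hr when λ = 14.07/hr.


W = 1/(μ−λ) ⇒ μ − λ = 1/W = 1/0.067 = 14.9254
μ = λ + 1/W = 14.07 + 14.9254 = 28.9954 per hr

Final: 28.9954 /hr


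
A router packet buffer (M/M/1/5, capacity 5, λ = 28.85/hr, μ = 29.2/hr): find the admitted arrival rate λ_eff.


ρ = 0.9880; P_K = (1−ρ)ρ^5/(1−ρ^6) = 0.161683
λ_eff = λ(1 − P_K) = 28.85·(1 − 0.161683) = 28.85·0.838317 = 24.1854 /hr

Final: 24.1854 /hr


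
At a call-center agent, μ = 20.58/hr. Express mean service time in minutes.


Mean service time = 1/μ = 1/20.58 hour = 0.04859 hour
In minutes: 0.04859 × 60 = 2.9155 min

Final: 2.9155 min


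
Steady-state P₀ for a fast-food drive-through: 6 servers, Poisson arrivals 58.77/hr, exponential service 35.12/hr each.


a = λ/μ = 58.77/35.12 = 1.6734; ρ = a/c = 0.2789
Σ_{k=0}^{5} a^k/k! (terms k=0..5) = 1.00000 + 1.67341 + 1.40014 + 0.78100 + 0.32673 + 0.10935 = 5.29064
Tail: a^6/(6!(1−ρ)) = 21.95872/(720·0.7211) = 0.04229
P₀ = 1/(5.29064 + 0.04229) = 1/5.33293 = 0.187514

Final: 0.187514


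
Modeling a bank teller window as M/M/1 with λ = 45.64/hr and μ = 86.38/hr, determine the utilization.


ρ = λ/μ = 45.64/86.38 = 0.5284

Final: 0.5284


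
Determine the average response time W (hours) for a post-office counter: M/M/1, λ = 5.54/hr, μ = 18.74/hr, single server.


W = 1/(μ−λ) = 1/(18.74 − 5.54) = 1/13.20 = 0.07576 hr

Final: 0.07576 hr


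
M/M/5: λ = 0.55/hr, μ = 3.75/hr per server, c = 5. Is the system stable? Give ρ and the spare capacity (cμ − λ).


Total capacity cμ = 5·3.75 = 18.75/hr
ρ = λ/(cμ) = 0.55/18.75 = 0.02933
Stable ⇔ ρ < 1: YES
Spare capacity = cμ − λ = 18.75 − 0.55 = 18.20/hr

Final: ρ = 0.02933; stable; margin = 18.20/hr


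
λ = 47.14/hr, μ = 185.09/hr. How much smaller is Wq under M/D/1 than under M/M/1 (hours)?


ρ = 47.14/185.09 = 0.2547
Wq(M/M/1) = ρ/(μ−λ) = 0.2547/137.95 = 0.001846 hr
Wq(M/D/1) = ρ/(2(μ−λ)) = 0.0009231 hr
Savings = 0.001846 − 0.0009231 = 0.0009231 hr

Final: 0.0009231 hr


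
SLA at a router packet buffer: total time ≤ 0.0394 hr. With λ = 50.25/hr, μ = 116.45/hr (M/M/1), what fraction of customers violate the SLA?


W ~ Exponential(μ−λ) for M/M/1.
μ − λ = 116.45 − 50.25 = 66.2000
P(W > t) = e^{−(μ−λ)t} = e^{−2.6083} = 0.073661

Final: 0.073661


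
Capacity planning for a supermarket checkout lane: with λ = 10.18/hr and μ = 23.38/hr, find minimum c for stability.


Stability requires cμ > λ ⇔ c > λ/μ.
λ/μ = 10.18/23.38 = 0.4354
Minimum integer c = ⌊0.4354⌋ + 1 = 1
Check: 1·23.38 = 23.38 > 10.18, while 0·23.38 = 0.00 ≤ 10.18

Final: 1 servers


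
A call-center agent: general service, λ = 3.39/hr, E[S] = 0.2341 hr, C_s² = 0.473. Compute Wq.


ρ = λ·E[S] = 3.39·0.2341 = 0.7936
E[S²] = E[S]²(1+C_s²) = 0.2341²·(1+0.473) = 0.080725
Wq = λ·E[S²]/(2(1−ρ)) = 3.39·0.080725/(2·0.2064) = 0.66292 hr

Final: 0.66292 hr


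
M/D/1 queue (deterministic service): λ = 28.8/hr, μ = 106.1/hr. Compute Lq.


ρ = 28.8/106.1 = 0.2714
M/D/1: Lq = ρ²/(2(1−ρ)) = 0.07368/(2·0.7286) = 0.05057

Final: 0.05057


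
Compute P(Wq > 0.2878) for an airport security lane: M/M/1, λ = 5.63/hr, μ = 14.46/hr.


ρ = 5.63/14.46 = 0.3893
P(Wq > t) = ρ·e^{−(μ−λ)t} = 0.3893·e^{−2.5413}
= 0.3893·0.078766 = 0.030668

Final: 0.030668


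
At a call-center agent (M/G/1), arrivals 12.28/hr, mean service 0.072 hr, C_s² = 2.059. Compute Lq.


ρ = λ·E[S] = 12.28·0.072 = 0.8842
Lq = ρ²(1+C_s²)/(2(1−ρ)) = 0.7817·(1+2.059)/(2·0.1158)
= 0.7817·3.0590/0.2317 = 10.32173

Final: 10.32173


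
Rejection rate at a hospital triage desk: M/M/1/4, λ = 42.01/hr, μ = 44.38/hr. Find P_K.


ρ = λ/μ = 42.01/44.38 = 0.9466
P_K = (1−ρ)ρ^K/(1−ρ^(K+1)) = (0.05340·0.802900)/(1 − 0.760023)
= 0.042877/0.239977 = 0.178671

Final: 0.178671


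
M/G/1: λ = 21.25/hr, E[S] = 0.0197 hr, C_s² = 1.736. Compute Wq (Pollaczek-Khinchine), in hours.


ρ = λ·E[S] = 21.25·0.0197 = 0.4186
E[S²] = E[S]²(1+C_s²) = 0.0197²·(1+1.736) = 0.001062
Wq = λ·E[S²]/(2(1−ρ)) = 21.25·0.001062/(2·0.5814) = 0.01941 hr

Final: 0.01941 hr


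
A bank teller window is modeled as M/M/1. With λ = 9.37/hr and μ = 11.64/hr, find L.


ρ = λ/μ = 9.37/11.64 = 0.8050
L = ρ/(1−ρ) = 0.8050/(1 − 0.8050) = 0.8050/0.1950 = 4.1278

Final: 4.1278


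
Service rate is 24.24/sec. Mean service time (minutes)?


Mean service time = 1/μ = 1/24.24 second = 0.04125 second
In minutes: 0.04125 × 0.0166667 = 0.0006876 min

Final: 0.0006876 min


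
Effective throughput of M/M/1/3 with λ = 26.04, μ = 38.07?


ρ = 0.6840; P_K = (1−ρ)ρ^3/(1−ρ^4) = 0.129463
λ_eff = λ(1 − P_K) = 26.04·(1 − 0.129463) = 26.04·0.870537 = 22.6688 /hr

Final: 22.6688 /hr


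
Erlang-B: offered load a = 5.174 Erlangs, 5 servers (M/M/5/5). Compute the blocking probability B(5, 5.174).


B(c,a) = (a^c/c!) / Σ_{k=0}^{c} a^k/k!
a^5/5! = 30.899459
Σ terms (k=0..5): 1.00000 + 5.17400 + 13.38514 + 23.08490 + 29.86032 + 30.89946 = 103.403818
B = 30.899459/103.403818 = 0.298823

Final: 0.298823


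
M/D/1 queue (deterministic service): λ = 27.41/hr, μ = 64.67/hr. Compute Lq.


ρ = 27.41/64.67 = 0.4238
M/D/1: Lq = ρ²/(2(1−ρ)) = 0.1796/(2·0.5762) = 0.15590

Final: 0.15590


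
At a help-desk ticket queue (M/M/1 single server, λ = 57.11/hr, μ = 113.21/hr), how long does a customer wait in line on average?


ρ = 57.11/113.21 = 0.5045
Wq = ρ/(μ−λ) = 0.5045/(113.21 − 57.11) = 0.5045/56.10 = 0.008992 hr

Final: 0.008992 hr


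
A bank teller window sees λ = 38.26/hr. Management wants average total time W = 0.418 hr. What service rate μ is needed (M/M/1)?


W = 1/(μ−λ) ⇒ μ − λ = 1/W = 1/0.418 = 2.3923
μ = λ + 1/W = 38.26 + 2.3923 = 40.6523 per hr

Final: 40.6523 /hr


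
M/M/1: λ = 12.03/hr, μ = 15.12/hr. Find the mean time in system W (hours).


W = 1/(μ−λ) = 1/(15.12 − 12.03) = 1/3.09 = 0.3236 hr

Final: 0.3236 hr


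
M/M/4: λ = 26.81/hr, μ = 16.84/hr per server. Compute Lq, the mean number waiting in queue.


a = λ/μ = 1.5920; ρ = a/4 = 0.3980
P₀ = 0.200943
Lq = P₀·a^c·ρ / (c!·(1−ρ)²) = 0.200943·6.42420·0.3980/(24·0.36239)
= 0.05907

Final: 0.05907


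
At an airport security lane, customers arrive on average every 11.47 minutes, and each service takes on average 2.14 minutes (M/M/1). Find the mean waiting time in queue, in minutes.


λ = 60/11.47 = 5.2310 /hr
μ = 60/2.14 = 28.0374 /hr
ρ = λ/μ = 5.2310/28.0374 = 0.1866
Wq = ρ/(μ−λ) = 0.1866/(28.0374−5.2310) = 0.008181 hr
In minutes: 0.008181·60 = 0.4908 min

Final: 0.4908 min


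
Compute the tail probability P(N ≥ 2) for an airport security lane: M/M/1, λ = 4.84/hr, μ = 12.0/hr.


ρ = 4.84/12.0 = 0.4033
P(N ≥ n) = ρ^n = 0.4033^2 = 0.162678

Final: 0.162678


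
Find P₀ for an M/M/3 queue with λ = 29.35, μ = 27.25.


a = λ/μ = 29.35/27.25 = 1.0771; ρ = a/c = 0.3590
Σ_{k=0}^{2} a^k/k! (terms k=0..2) = 1.00000 + 1.07706 + 0.58003 = 2.65710
Tail: a^3/(3!(1−ρ)) = 1.24947/(6·0.6410) = 0.32489
P₀ = 1/(2.65710 + 0.32489) = 1/2.98198 = 0.335347

Final: 0.335347


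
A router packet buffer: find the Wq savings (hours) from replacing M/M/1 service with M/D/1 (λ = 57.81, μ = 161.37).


ρ = 57.81/161.37 = 0.3582
Wq(M/M/1) = ρ/(μ−λ) = 0.3582/103.56 = 0.003459 hr
Wq(M/D/1) = ρ/(2(μ−λ)) = 0.001730 hr
Savings = 0.003459 − 0.001730 = 0.001730 hr

Final: 0.001730 hr


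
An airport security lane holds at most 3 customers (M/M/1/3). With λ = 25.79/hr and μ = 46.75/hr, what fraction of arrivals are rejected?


ρ = λ/μ = 25.79/46.75 = 0.5517
P_K = (1−ρ)ρ^K/(1−ρ^(K+1)) = (0.4483·0.167884)/(1 − 0.092614)
= 0.075269/0.907386 = 0.082952

Final: 0.082952


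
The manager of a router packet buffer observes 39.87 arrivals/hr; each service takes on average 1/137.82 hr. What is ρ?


ρ = λ/μ = 39.87/137.82 = 0.2893

Final: 0.2893


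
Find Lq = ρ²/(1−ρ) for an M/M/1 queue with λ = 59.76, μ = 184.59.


ρ = 59.76/184.59 = 0.3237
Lq = ρ²/(1−ρ) = 0.1048/0.6763 = 0.1550

Final: 0.1550


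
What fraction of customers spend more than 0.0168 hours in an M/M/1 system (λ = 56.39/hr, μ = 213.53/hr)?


W ~ Exponential(μ−λ) for M/M/1.
μ − λ = 213.53 − 56.39 = 157.1400
P(W > t) = e^{−(μ−λ)t} = e^{−2.6400} = 0.071365

Final: 0.071365


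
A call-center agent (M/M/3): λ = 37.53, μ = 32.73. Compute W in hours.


a = 1.1467; ρ = 0.3822; P₀ = 0.311449
Lq = P₀·a^c·ρ/(c!(1−ρ)²) = 0.07837
Wq = Lq/λ = 0.07837/37.53 = 0.002088 hr
W = Wq + 1/μ = 0.002088 + 0.03055 = 0.03264 hr

Final: 0.03264 hr


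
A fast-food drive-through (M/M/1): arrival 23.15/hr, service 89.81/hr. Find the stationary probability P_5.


ρ = 23.15/89.81 = 0.2578
P_n = (1−ρ)·ρ^n = (1 − 0.2578)·0.2578^5 = 0.7422·0.001138 = 0.0008446

Final: 0.0008446


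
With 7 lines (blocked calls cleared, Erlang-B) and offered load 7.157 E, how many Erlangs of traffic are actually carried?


B(7,7.157) = 0.258536 (Erlang-B)
Carried load = a(1 − B) = 7.157·(1 − 0.258536) = 7.157·0.741464 = 5.3067 E

Final: 5.3067 Erlangs


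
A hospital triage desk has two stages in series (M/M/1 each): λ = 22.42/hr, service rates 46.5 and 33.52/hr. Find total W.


Each node sees arrival rate λ = 22.42/hr (tandem ⇒ throughput preserved).
W₁ = 1/(μ₁−λ) = 1/(46.5−22.42) = 0.04153 hr
W₂ = 1/(μ₂−λ) = 1/(33.52−22.42) = 0.09009 hr
W_total = W₁ + W₂ = 0.04153 + 0.09009 = 0.13162 hr

Final: 0.13162 hr


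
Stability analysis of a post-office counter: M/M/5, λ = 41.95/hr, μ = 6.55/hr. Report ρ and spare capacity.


Total capacity cμ = 5·6.55 = 32.75/hr
ρ = λ/(cμ) = 41.95/32.75 = 1.2809
Stable ⇔ ρ < 1: NO
Spare capacity = cμ − λ = 32.75 − 41.95 = -9.20/hr

Final: ρ = 1.2809; unstable; margin = -9.20/hr


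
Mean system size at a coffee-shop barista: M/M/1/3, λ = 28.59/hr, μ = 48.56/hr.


ρ = 28.59/48.56 = 0.5888
L = ρ[1 − (K+1)ρ^K + Kρ^(K+1)] / [(1−ρ)(1−ρ^(K+1))]
Numerator: 0.5888·(1 − 4·0.204083 + 3·0.120155) = 0.320362
Denominator: (0.4112)·(0.879845) = 0.361831
L = 0.320362/0.361831 = 0.8854

Final: 0.8854


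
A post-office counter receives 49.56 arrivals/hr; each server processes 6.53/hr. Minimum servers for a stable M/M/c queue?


Stability requires cμ > λ ⇔ c > λ/μ.
λ/μ = 49.56/6.53 = 7.5896
Minimum integer c = ⌊7.5896⌋ + 1 = 8
Check: 8·6.53 = 52.24 > 49.56, while 7·6.53 = 45.71 ≤ 49.56

Final: 8 servers


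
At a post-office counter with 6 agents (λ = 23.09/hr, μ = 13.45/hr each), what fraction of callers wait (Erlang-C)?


a = λ/μ = 1.7167; ρ = a/6 = 0.2861
P₀ = 0.179549 (from M/M/c formula)
C(c,a) = [a^c/(c!(1−ρ))]·P₀ = [25.59823/(720·0.7139)]·0.179549
= 0.04980·0.179549 = 0.008942

Final: 0.008942


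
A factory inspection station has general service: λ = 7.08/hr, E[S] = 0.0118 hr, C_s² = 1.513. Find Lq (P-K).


ρ = λ·E[S] = 7.08·0.0118 = 0.08354
Lq = ρ²(1+C_s²)/(2(1−ρ)) = 0.006980·(1+1.513)/(2·0.9165)
= 0.006980·2.5130/1.8329 = 0.009569

Final: 0.009569


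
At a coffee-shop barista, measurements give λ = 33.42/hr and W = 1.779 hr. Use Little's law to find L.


L = λW = 33.42·1.779 = 59.4542

Final: 59.4542


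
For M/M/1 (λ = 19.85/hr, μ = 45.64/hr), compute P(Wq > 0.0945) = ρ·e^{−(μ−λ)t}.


ρ = 19.85/45.64 = 0.4349
P(Wq > t) = ρ·e^{−(μ−λ)t} = 0.4349·e^{−2.4372}
= 0.4349·0.087409 = 0.038016

Final: 0.038016


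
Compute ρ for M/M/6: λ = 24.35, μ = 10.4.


ρ = λ/(cμ) = 24.35/(6·10.4) = 24.35/62.40 = 0.3902

Final: 0.3902


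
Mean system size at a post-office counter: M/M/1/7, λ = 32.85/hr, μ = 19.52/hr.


ρ = 32.85/19.52 = 1.6829
L = ρ[1 − (K+1)ρ^K + Kρ^(K+1)] / [(1−ρ)(1−ρ^(K+1))]
Numerator: 1.6829·(1 − 8·38.228647 + 7·64.334582) = 244.882111
Denominator: (-0.6829)·(-63.334582) = 43.250511
L = 244.882111/43.250511 = 5.6619

Final: 5.6619


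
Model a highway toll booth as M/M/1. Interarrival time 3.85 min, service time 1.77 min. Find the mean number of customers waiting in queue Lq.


λ = 60/3.85 = 15.5844 /hr
μ = 60/1.77 = 33.8983 /hr
ρ = λ/μ = 15.5844/33.8983 = 0.4597
Lq = ρ²/(1−ρ) = 0.2114/0.5403 = 0.3912

Final: 0.3912


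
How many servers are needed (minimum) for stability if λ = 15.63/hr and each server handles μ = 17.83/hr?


Stability requires cμ > λ ⇔ c > λ/μ.
λ/μ = 15.63/17.83 = 0.8766
Minimum integer c = ⌊0.8766⌋ + 1 = 1
Check: 1·17.83 = 17.83 > 15.63, while 0·17.83 = 0.00 ≤ 15.63

Final: 1 servers


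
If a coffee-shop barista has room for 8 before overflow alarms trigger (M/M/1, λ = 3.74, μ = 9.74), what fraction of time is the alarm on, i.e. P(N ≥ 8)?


ρ = 3.74/9.74 = 0.3840
P(N ≥ n) = ρ^n = 0.3840^8 = 0.0004726

Final: 0.0004726


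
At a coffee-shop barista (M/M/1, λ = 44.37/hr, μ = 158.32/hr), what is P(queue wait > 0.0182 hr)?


ρ = 44.37/158.32 = 0.2803
P(Wq > t) = ρ·e^{−(μ−λ)t} = 0.2803·e^{−2.0739}
= 0.2803·0.125696 = 0.035227

Final: 0.035227


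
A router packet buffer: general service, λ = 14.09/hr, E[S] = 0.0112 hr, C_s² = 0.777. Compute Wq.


ρ = λ·E[S] = 14.09·0.0112 = 0.1578
E[S²] = E[S]²(1+C_s²) = 0.0112²·(1+0.777) = 0.0002229
Wq = λ·E[S²]/(2(1−ρ)) = 14.09·0.0002229/(2·0.8422) = 0.001865 hr

Final: 0.001865 hr


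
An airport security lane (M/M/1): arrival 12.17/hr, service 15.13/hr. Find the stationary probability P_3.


ρ = 12.17/15.13 = 0.8044
P_n = (1−ρ)·ρ^n = (1 − 0.8044)·0.8044^3 = 0.1956·0.520421 = 0.101814

Final: 0.101814


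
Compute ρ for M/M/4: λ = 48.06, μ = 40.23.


ρ = λ/(cμ) = 48.06/(4·40.23) = 48.06/160.92 = 0.2987

Final: 0.2987


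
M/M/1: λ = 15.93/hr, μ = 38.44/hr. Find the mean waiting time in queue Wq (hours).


ρ = 15.93/38.44 = 0.4144
Wq = ρ/(μ−λ) = 0.4144/(38.44 − 15.93) = 0.4144/22.51 = 0.01841 hr

Final: 0.01841 hr


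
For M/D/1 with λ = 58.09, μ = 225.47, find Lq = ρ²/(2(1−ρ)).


ρ = 58.09/225.47 = 0.2576
M/D/1: Lq = ρ²/(2(1−ρ)) = 0.06638/(2·0.7424) = 0.04471

Final: 0.04471


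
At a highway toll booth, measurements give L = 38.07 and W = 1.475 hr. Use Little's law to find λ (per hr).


λ = L/W = 38.07/1.475 = 25.8102 /hr

Final: 25.8102 /hr


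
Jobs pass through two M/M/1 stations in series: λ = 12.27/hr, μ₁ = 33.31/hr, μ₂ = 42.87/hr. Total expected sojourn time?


Each node sees arrival rate λ = 12.27/hr (tandem ⇒ throughput preserved).
W₁ = 1/(μ₁−λ) = 1/(33.31−12.27) = 0.04753 hr
W₂ = 1/(μ₂−λ) = 1/(42.87−12.27) = 0.03268 hr
W_total = W₁ + W₂ = 0.04753 + 0.03268 = 0.08021 hr

Final: 0.08021 hr


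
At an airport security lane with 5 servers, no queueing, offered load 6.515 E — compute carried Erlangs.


B(5,6.515) = 0.394873 (Erlang-B)
Carried load = a(1 − B) = 6.515·(1 − 0.394873) = 6.515·0.605127 = 3.9424 E

Final: 3.9424 Erlangs


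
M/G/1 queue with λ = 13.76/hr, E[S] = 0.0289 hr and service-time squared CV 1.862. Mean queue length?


ρ = λ·E[S] = 13.76·0.0289 = 0.3977
Lq = ρ²(1+C_s²)/(2(1−ρ)) = 0.1581·(1+1.862)/(2·0.6023)
= 0.1581·2.8620/1.2047 = 0.37569

Final: 0.37569


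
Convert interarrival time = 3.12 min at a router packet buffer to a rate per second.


λ = 1/(interarrival time) in consistent units.
1 second = 0.0166667 min, so λ = 0.0166667/3.12 = 0.005342 per second

Final: 0.005342 /sec


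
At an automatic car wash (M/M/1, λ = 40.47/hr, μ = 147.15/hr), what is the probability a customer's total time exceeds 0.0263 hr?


W ~ Exponential(μ−λ) for M/M/1.
μ − λ = 147.15 − 40.47 = 106.6800
P(W > t) = e^{−(μ−λ)t} = e^{−2.8057} = 0.060465

Final: 0.060465


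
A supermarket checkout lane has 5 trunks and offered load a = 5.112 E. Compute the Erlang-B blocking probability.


B(c,a) = (a^c/c!) / Σ_{k=0}^{c} a^k/k!
a^5/5! = 29.091960
Σ terms (k=0..5): 1.00000 + 5.11200 + 13.06627 + 22.26493 + 28.45458 + 29.09196 = 98.989737
B = 29.091960/98.989737 = 0.293889

Final: 0.293889


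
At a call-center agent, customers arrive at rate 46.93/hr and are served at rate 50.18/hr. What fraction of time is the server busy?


ρ = λ/μ = 46.93/50.18 = 0.9352

Final: 0.9352


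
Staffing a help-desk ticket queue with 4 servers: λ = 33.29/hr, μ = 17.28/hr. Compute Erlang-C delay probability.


a = λ/μ = 1.9265; ρ = a/4 = 0.4816
P₀ = 0.141221 (from M/M/c formula)
C(c,a) = [a^c/(c!(1−ρ))]·P₀ = [13.77464/(24·0.5184)]·0.141221
= 1.10720·0.141221 = 0.156360

Final: 0.156360


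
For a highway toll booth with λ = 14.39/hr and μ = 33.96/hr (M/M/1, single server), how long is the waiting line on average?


ρ = 14.39/33.96 = 0.4237
Lq = ρ²/(1−ρ) = 0.1796/0.5763 = 0.3116

Final: 0.3116


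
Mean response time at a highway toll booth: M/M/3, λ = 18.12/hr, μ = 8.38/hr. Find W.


a = 2.1623; ρ = 0.7208; P₀ = 0.086698
Lq = P₀·a^c·ρ/(c!(1−ρ)²) = 1.35037
Wq = Lq/λ = 1.35037/18.12 = 0.07452 hr
W = Wq + 1/μ = 0.07452 + 0.11933 = 0.19386 hr

Final: 0.19386 hr


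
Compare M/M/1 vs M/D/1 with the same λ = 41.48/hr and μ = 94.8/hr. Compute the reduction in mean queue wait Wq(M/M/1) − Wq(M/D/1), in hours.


ρ = 41.48/94.8 = 0.4376
Wq(M/M/1) = ρ/(μ−λ) = 0.4376/53.32 = 0.008206 hr
Wq(M/D/1) = ρ/(2(μ−λ)) = 0.004103 hr
Savings = 0.008206 − 0.004103 = 0.004103 hr

Final: 0.004103 hr


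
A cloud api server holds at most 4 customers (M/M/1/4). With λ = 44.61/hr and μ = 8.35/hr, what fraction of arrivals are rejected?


ρ = λ/μ = 44.61/8.35 = 5.3425
P_K = (1−ρ)ρ^K/(1−ρ^(K+1)) = (-4.3425·814.672377)/(1 − 4352.399370)
= -3537.726993/-4351.399370 = 0.813009

Final: 0.813009


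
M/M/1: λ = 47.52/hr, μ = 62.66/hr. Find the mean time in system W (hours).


W = 1/(μ−λ) = 1/(62.66 − 47.52) = 1/15.14 = 0.06605 hr

Final: 0.06605 hr


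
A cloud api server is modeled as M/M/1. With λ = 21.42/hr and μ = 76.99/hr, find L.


ρ = λ/μ = 21.42/76.99 = 0.2782
L = ρ/(1−ρ) = 0.2782/(1 − 0.2782) = 0.2782/0.7218 = 0.3855

Final: 0.3855


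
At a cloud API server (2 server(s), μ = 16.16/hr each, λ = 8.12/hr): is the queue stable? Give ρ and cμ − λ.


Total capacity cμ = 2·16.16 = 32.32/hr
ρ = λ/(cμ) = 8.12/32.32 = 0.2512
Stable ⇔ ρ < 1: YES
Spare capacity = cμ − λ = 32.32 − 8.12 = 24.20/hr

Final: ρ = 0.2512; stable; margin = 24.20/hr


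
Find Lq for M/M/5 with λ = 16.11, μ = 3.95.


a = λ/μ = 4.0785; ρ = a/5 = 0.8157
P₀ = 0.011461
Lq = P₀·a^c·ρ / (c!·(1−ρ)²) = 0.011461·1128.47573·0.8157/(120·0.03397)
= 2.58808

Final: 2.58808


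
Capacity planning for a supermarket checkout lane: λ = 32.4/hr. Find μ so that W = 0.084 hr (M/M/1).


W = 1/(μ−λ) ⇒ μ − λ = 1/W = 1/0.084 = 11.9048
μ = λ + 1/W = 32.4 + 11.9048 = 44.3048 per hr

Final: 44.3048 /hr


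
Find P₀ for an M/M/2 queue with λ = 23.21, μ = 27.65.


a = λ/μ = 23.21/27.65 = 0.8394; ρ = a/c = 0.4197
Σ_{k=0}^{1} a^k/k! (terms k=0..1) = 1.00000 + 0.83942 = 1.83942
Tail: a^2/(2!(1−ρ)) = 0.70463/(2·0.5803) = 0.60714
P₀ = 1/(1.83942 + 0.60714) = 1/2.44656 = 0.408738

Final: 0.408738


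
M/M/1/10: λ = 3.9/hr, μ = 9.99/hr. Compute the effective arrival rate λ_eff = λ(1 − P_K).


ρ = 0.3904; P_K = (1−ρ)ρ^10/(1−ρ^11) = 0.00005013
λ_eff = λ(1 − P_K) = 3.9·(1 − 0.00005013) = 3.9·0.999950 = 3.8998 /hr

Final: 3.8998 /hr


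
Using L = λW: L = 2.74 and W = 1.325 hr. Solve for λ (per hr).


λ = L/W = 2.74/1.325 = 2.0679 /hr

Final: 2.0679 /hr


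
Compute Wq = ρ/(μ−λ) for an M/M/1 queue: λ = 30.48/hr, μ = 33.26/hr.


ρ = 30.48/33.26 = 0.9164
Wq = ρ/(μ−λ) = 0.9164/(33.26 − 30.48) = 0.9164/2.78 = 0.3296 hr

Final: 0.3296 hr


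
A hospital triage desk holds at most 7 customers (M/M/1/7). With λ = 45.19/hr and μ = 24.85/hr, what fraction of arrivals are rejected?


ρ = λ/μ = 45.19/24.85 = 1.8185
P_K = (1−ρ)ρ^K/(1−ρ^(K+1)) = (-0.8185·65.767546)/(1 − 119.599010)
= -53.831464/-118.599010 = 0.453895

Final: 0.453895


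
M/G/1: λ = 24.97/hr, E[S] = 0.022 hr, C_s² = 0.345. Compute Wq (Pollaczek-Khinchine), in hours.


ρ = λ·E[S] = 24.97·0.022 = 0.5493
E[S²] = E[S]²(1+C_s²) = 0.022²·(1+0.345) = 0.0006510
Wq = λ·E[S²]/(2(1−ρ)) = 24.97·0.0006510/(2·0.4507) = 0.01803 hr

Final: 0.01803 hr


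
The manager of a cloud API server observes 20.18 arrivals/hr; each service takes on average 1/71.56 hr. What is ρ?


ρ = λ/μ = 20.18/71.56 = 0.2820

Final: 0.2820


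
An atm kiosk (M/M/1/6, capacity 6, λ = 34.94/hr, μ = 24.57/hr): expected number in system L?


ρ = 34.94/24.57 = 1.4221
L = ρ[1 − (K+1)ρ^K + Kρ^(K+1)] / [(1−ρ)(1−ρ^(K+1))]
Numerator: 1.4221·(1 − 7·8.270018 + 6·11.760457) = 19.443273
Denominator: (-0.4221)·(-10.760457) = 4.541552
L = 19.443273/4.541552 = 4.2812

Final: 4.2812


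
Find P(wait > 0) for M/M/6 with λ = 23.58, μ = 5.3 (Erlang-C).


a = λ/μ = 4.4491; ρ = a/6 = 0.7415
P₀ = 0.009752 (from M/M/c formula)
C(c,a) = [a^c/(c!(1−ρ))]·P₀ = [7755.46044/(720·0.2585)]·0.009752
= 41.67066·0.009752 = 0.406361

Final: 0.406361


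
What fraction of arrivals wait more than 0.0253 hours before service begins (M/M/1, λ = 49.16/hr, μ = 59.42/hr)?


ρ = 49.16/59.42 = 0.8273
P(Wq > t) = ρ·e^{−(μ−λ)t} = 0.8273·e^{−0.2596}
= 0.8273·0.771377 = 0.638184

Final: 0.638184


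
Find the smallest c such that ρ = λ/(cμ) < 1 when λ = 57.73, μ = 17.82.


Stability requires cμ > λ ⇔ c > λ/μ.
λ/μ = 57.73/17.82 = 3.2396
Minimum integer c = ⌊3.2396⌋ + 1 = 4
Check: 4·17.82 = 71.28 > 57.73, while 3·17.82 = 53.46 ≤ 57.73

Final: 4 servers


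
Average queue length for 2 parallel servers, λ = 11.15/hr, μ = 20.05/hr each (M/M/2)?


a = λ/μ = 0.5561; ρ = a/2 = 0.2781
P₀ = 0.564878
Lq = P₀·a^c·ρ / (c!·(1−ρ)²) = 0.564878·0.30926·0.2781/(2·0.52120)
= 0.04660

Final: 0.04660


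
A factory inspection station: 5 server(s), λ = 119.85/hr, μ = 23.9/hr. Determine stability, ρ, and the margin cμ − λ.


Total capacity cμ = 5·23.9 = 119.50/hr
ρ = λ/(cμ) = 119.85/119.50 = 1.0029
Stable ⇔ ρ < 1: NO
Spare capacity = cμ − λ = 119.50 − 119.85 = -0.35/hr

Final: ρ = 1.0029; unstable; margin = -0.35/hr


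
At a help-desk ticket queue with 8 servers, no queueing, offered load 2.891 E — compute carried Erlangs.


B(8,2.891) = 0.006739 (Erlang-B)
Carried load = a(1 − B) = 2.891·(1 − 0.006739) = 2.891·0.993261 = 2.8715 E

Final: 2.8715 Erlangs


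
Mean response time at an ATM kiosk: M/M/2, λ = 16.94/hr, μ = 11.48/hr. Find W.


a = 1.4756; ρ = 0.7378; P₀ = 0.150877
Lq = P₀·a^c·ρ/(c!(1−ρ)²) = 1.76291
Wq = Lq/λ = 1.76291/16.94 = 0.10407 hr
W = Wq + 1/μ = 0.10407 + 0.08711 = 0.19118 hr

Final: 0.19118 hr


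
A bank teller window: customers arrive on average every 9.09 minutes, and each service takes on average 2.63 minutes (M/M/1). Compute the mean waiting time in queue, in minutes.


λ = 60/9.09 = 6.6007 /hr
μ = 60/2.63 = 22.8137 /hr
ρ = λ/μ = 6.6007/22.8137 = 0.2893
Wq = ρ/(μ−λ) = 0.2893/(22.8137−6.6007) = 0.01785 hr
In minutes: 0.01785·60 = 1.071 min

Final: 1.071 min


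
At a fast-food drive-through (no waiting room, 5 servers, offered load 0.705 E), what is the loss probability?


B(c,a) = (a^c/c!) / Σ_{k=0}^{c} a^k/k!
a^5/5! = 0.001451
Σ terms (k=0..5): 1.00000 + 0.70500 + 0.24851 + 0.05840 + 0.01029 + 0.001451 = 2.023657
B = 0.001451/2.023657 = 0.0007172

Final: 0.0007172


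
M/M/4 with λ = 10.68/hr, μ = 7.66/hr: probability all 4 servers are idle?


a = λ/μ = 10.68/7.66 = 1.3943; ρ = a/c = 0.3486
Σ_{k=0}^{3} a^k/k! (terms k=0..3) = 1.00000 + 1.39426 + 0.97197 + 0.45173 = 3.81796
Tail: a^4/(4!(1−ρ)) = 3.77894/(24·0.6514) = 0.24171
P₀ = 1/(3.81796 + 0.24171) = 1/4.05966 = 0.246326

Final: 0.246326


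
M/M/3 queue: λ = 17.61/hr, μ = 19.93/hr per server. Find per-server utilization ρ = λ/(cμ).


ρ = λ/(cμ) = 17.61/(3·19.93) = 17.61/59.79 = 0.2945

Final: 0.2945


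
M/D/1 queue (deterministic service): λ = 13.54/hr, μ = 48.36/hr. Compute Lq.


ρ = 13.54/48.36 = 0.2800
M/D/1: Lq = ρ²/(2(1−ρ)) = 0.07839/(2·0.7200) = 0.05444

Final: 0.05444


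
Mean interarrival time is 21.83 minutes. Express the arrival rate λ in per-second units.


λ = 1/(interarrival time) in consistent units.
1 second = 0.0166667 min, so λ = 0.0166667/21.83 = 0.0007635 per second

Final: 0.0007635 /sec


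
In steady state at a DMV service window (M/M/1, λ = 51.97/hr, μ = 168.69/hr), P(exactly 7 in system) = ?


ρ = 51.97/168.69 = 0.3081
P_n = (1−ρ)·ρ^n = (1 − 0.3081)·0.3081^7 = 0.6919·0.0002634 = 0.0001823

Final: 0.0001823


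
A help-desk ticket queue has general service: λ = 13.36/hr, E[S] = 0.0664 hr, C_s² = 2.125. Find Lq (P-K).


ρ = λ·E[S] = 13.36·0.0664 = 0.8871
Lq = ρ²(1+C_s²)/(2(1−ρ)) = 0.7870·(1+2.125)/(2·0.1129)
= 0.7870·3.1250/0.2258 = 10.89157

Final: 10.89157


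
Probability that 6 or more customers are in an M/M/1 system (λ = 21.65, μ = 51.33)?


ρ = 21.65/51.33 = 0.4218
P(N ≥ n) = ρ^n = 0.4218^6 = 0.005630

Final: 0.005630


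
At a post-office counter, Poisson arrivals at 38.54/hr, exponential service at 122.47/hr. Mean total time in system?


W = 1/(μ−λ) = 1/(122.47 − 38.54) = 1/83.93 = 0.01191 hr

Final: 0.01191 hr


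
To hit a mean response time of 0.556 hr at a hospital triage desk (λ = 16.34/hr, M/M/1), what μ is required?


W = 1/(μ−λ) ⇒ μ − λ = 1/W = 1/0.556 = 1.7986
μ = λ + 1/W = 16.34 + 1.7986 = 18.1386 per hr

Final: 18.1386 /hr


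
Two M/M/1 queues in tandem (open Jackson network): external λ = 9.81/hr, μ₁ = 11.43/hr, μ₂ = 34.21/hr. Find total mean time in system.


Each node sees arrival rate λ = 9.81/hr (tandem ⇒ throughput preserved).
W₁ = 1/(μ₁−λ) = 1/(11.43−9.81) = 0.61728 hr
W₂ = 1/(μ₂−λ) = 1/(34.21−9.81) = 0.04098 hr
W_total = W₁ + W₂ = 0.61728 + 0.04098 = 0.65827 hr

Final: 0.65827 hr


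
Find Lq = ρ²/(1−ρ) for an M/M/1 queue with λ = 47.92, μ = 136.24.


ρ = 47.92/136.24 = 0.3517
Lq = ρ²/(1−ρ) = 0.1237/0.6483 = 0.1908

Final: 0.1908


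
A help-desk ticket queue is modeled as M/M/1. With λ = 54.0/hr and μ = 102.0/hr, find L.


ρ = λ/μ = 54.0/102.0 = 0.5294
L = ρ/(1−ρ) = 0.5294/(1 − 0.5294) = 0.5294/0.4706 = 1.1250

Final: 1.1250


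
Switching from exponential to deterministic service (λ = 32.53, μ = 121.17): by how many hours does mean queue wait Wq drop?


ρ = 32.53/121.17 = 0.2685
Wq(M/M/1) = ρ/(μ−λ) = 0.2685/88.64 = 0.003029 hr
Wq(M/D/1) = ρ/(2(μ−λ)) = 0.001514 hr
Savings = 0.003029 − 0.001514 = 0.001514 hr

Final: 0.001514 hr


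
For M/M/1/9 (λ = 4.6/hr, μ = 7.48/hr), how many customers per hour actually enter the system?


ρ = 0.6150; P_K = (1−ρ)ρ^9/(1−ρ^10) = 0.004882
λ_eff = λ(1 − P_K) = 4.6·(1 − 0.004882) = 4.6·0.995118 = 4.5775 /hr

Final: 4.5775 /hr


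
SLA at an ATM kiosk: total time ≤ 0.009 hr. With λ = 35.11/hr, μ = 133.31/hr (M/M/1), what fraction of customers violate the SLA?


W ~ Exponential(μ−λ) for M/M/1.
μ − λ = 133.31 − 35.11 = 98.2000
P(W > t) = e^{−(μ−λ)t} = e^{−0.8838} = 0.413210

Final: 0.413210


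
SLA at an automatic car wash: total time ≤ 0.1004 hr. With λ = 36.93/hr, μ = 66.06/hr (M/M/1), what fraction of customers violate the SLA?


W ~ Exponential(μ−λ) for M/M/1.
μ − λ = 66.06 − 36.93 = 29.1300
P(W > t) = e^{−(μ−λ)t} = e^{−2.9247} = 0.053683

Final: 0.053683


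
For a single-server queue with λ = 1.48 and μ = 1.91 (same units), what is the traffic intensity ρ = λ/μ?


ρ = λ/μ = 1.48/1.91 = 0.7749

Final: 0.7749


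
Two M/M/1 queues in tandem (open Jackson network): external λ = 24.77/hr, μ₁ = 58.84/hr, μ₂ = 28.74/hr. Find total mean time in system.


Each node sees arrival rate λ = 24.77/hr (tandem ⇒ throughput preserved).
W₁ = 1/(μ₁−λ) = 1/(58.84−24.77) = 0.02935 hr
W₂ = 1/(μ₂−λ) = 1/(28.74−24.77) = 0.25189 hr
W_total = W₁ + W₂ = 0.02935 + 0.25189 = 0.28124 hr

Final: 0.28124 hr


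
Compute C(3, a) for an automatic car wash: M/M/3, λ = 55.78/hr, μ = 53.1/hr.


a = λ/μ = 1.0505; ρ = a/3 = 0.3502
P₀ = 0.344885 (from M/M/c formula)
C(c,a) = [a^c/(c!(1−ρ))]·P₀ = [1.15918/(6·0.6498)]·0.344885
= 0.29730·0.344885 = 0.102534

Final: 0.102534


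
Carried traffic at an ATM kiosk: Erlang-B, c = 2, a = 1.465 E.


B(2,1.465) = 0.303301 (Erlang-B)
Carried load = a(1 − B) = 1.465·(1 − 0.303301) = 1.465·0.696699 = 1.0207 E

Final: 1.0207 Erlangs


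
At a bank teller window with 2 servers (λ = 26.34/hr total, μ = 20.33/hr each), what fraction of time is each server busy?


ρ = λ/(cμ) = 26.34/(2·20.33) = 26.34/40.66 = 0.6478

Final: 0.6478


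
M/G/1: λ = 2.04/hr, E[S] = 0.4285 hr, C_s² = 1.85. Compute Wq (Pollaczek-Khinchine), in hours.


ρ = λ·E[S] = 2.04·0.4285 = 0.8741
E[S²] = E[S]²(1+C_s²) = 0.4285²·(1+1.85) = 0.523295
Wq = λ·E[S²]/(2(1−ρ)) = 2.04·0.523295/(2·0.1259) = 4.24091 hr

Final: 4.24091 hr


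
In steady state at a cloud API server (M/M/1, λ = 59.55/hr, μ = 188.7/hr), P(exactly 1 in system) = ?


ρ = 59.55/188.7 = 0.3156
P_n = (1−ρ)·ρ^n = (1 − 0.3156)·0.3156^1 = 0.6844·0.315580 = 0.215989

Final: 0.215989


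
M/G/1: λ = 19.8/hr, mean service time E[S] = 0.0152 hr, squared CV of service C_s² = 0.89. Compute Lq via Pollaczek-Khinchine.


ρ = λ·E[S] = 19.8·0.0152 = 0.3010
Lq = ρ²(1+C_s²)/(2(1−ρ)) = 0.09058·(1+0.89)/(2·0.6990)
= 0.09058·1.8900/1.3981 = 0.12245

Final: 0.12245


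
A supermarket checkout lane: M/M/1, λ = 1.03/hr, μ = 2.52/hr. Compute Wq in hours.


ρ = 1.03/2.52 = 0.4087
Wq = ρ/(μ−λ) = 0.4087/(2.52 − 1.03) = 0.4087/1.49 = 0.2743 hr

Final: 0.2743 hr


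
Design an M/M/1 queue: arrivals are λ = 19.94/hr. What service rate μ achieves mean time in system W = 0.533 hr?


W = 1/(μ−λ) ⇒ μ − λ = 1/W = 1/0.533 = 1.8762
μ = λ + 1/W = 19.94 + 1.8762 = 21.8162 per hr

Final: 21.8162 /hr


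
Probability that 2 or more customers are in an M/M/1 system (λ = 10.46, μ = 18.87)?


ρ = 10.46/18.87 = 0.5543
P(N ≥ n) = ρ^n = 0.5543^2 = 0.307270

Final: 0.307270


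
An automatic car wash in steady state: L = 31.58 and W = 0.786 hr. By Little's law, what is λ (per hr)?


λ = L/W = 31.58/0.786 = 40.1781 /hr

Final: 40.1781 /hr


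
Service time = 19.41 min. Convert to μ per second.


μ = 1/(service time) in consistent units.
1 second = 0.0166667 min, so μ = 0.0166667/19.41 = 0.0008587 per second

Final: 0.0008587 /sec


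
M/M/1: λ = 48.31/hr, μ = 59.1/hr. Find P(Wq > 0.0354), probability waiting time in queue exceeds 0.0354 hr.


ρ = 48.31/59.1 = 0.8174
P(Wq > t) = ρ·e^{−(μ−λ)t} = 0.8174·e^{−0.3820}
= 0.8174·0.682518 = 0.557910

Final: 0.557910


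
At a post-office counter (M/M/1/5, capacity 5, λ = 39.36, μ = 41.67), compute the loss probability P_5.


ρ = λ/μ = 39.36/41.67 = 0.9446
P_K = (1−ρ)ρ^K/(1−ρ^(K+1)) = (0.05544·0.751896)/(1 − 0.710215)
= 0.041682/0.289785 = 0.143837

Final: 0.143837


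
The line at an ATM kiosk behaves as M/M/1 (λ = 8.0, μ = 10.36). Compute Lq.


ρ = 8.0/10.36 = 0.7722
Lq = ρ²/(1−ρ) = 0.5963/0.2278 = 2.6176

Final: 2.6176


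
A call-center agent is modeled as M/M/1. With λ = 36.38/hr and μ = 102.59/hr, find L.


ρ = λ/μ = 36.38/102.59 = 0.3546
L = ρ/(1−ρ) = 0.3546/(1 − 0.3546) = 0.3546/0.6454 = 0.5495

Final: 0.5495


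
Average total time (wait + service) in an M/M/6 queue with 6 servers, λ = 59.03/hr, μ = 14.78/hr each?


a = 3.9939; ρ = 0.6657; P₀ = 0.016802
Lq = P₀·a^c·ρ/(c!(1−ρ)²) = 0.56397
Wq = Lq/λ = 0.56397/59.03 = 0.009554 hr
W = Wq + 1/μ = 0.009554 + 0.06766 = 0.07721 hr

Final: 0.07721 hr


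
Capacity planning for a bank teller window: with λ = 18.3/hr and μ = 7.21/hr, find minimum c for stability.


Stability requires cμ > λ ⇔ c > λ/μ.
λ/μ = 18.3/7.21 = 2.5381
Minimum integer c = ⌊2.5381⌋ + 1 = 3
Check: 3·7.21 = 21.63 > 18.3, while 2·7.21 = 14.42 ≤ 18.3

Final: 3 servers


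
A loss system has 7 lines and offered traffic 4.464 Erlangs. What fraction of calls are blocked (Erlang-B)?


B(c,a) = (a^c/c!) / Σ_{k=0}^{c} a^k/k!
a^7/7! = 7.008721
Σ terms (k=0..7): 1.00000 + 4.46400 + 9.96365 + 14.82591 + 16.54571 + 14.77201 + 10.99038 + 7.00872 = 79.570382
B = 7.008721/79.570382 = 0.088082

Final: 0.088082


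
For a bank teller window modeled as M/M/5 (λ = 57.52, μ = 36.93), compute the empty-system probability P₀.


a = λ/μ = 57.52/36.93 = 1.5575; ρ = a/c = 0.3115
Σ_{k=0}^{4} a^k/k! (terms k=0..4) = 1.00000 + 1.55754 + 1.21297 + 0.62975 + 0.24522 = 4.64547
Tail: a^5/(5!(1−ρ)) = 9.16638/(120·0.6885) = 0.11095
P₀ = 1/(4.64547 + 0.11095) = 1/4.75642 = 0.210242

Final: 0.210242


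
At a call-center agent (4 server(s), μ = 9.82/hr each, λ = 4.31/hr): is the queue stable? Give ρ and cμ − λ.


Total capacity cμ = 4·9.82 = 39.28/hr
ρ = λ/(cμ) = 4.31/39.28 = 0.1097
Stable ⇔ ρ < 1: YES
Spare capacity = cμ − λ = 39.28 − 4.31 = 34.97/hr

Final: ρ = 0.1097; stable; margin = 34.97/hr


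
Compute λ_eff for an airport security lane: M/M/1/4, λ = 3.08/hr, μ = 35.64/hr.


ρ = 0.08642; P_K = (1−ρ)ρ^4/(1−ρ^5) = 0.00005096
λ_eff = λ(1 − P_K) = 3.08·(1 − 0.00005096) = 3.08·0.999949 = 3.0798 /hr

Final: 3.0798 /hr


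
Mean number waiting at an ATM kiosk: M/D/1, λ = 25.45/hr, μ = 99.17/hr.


ρ = 25.45/99.17 = 0.2566
M/D/1: Lq = ρ²/(2(1−ρ)) = 0.06586/(2·0.7434) = 0.04430

Final: 0.04430


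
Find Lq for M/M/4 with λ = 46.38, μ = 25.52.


a = λ/μ = 1.8174; ρ = a/4 = 0.4543
P₀ = 0.158670
Lq = P₀·a^c·ρ / (c!·(1−ρ)²) = 0.158670·10.90939·0.4543/(24·0.29773)
= 0.11006

Final: 0.11006


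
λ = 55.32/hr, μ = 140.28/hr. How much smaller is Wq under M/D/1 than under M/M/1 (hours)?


ρ = 55.32/140.28 = 0.3944
Wq(M/M/1) = ρ/(μ−λ) = 0.3944/84.96 = 0.004642 hr
Wq(M/D/1) = ρ/(2(μ−λ)) = 0.002321 hr
Savings = 0.004642 − 0.002321 = 0.002321 hr

Final: 0.002321 hr


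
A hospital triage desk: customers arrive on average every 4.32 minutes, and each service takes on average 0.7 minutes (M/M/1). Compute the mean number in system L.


λ = 60/4.32 = 13.8889 /hr
μ = 60/0.7 = 85.7143 /hr
ρ = λ/μ = 13.8889/85.7143 = 0.1620
L = ρ/(1−ρ) = 0.1620/0.8380 = 0.1934

Final: 0.1934


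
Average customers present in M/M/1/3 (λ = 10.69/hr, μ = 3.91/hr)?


ρ = 10.69/3.91 = 2.7340
L = ρ[1 − (K+1)ρ^K + Kρ^(K+1)] / [(1−ρ)(1−ρ^(K+1))]
Numerator: 2.7340·(1 − 4·20.436327 + 3·55.873232) = 237.515907
Denominator: (-1.7340)·(-54.873232) = 95.151026
L = 237.515907/95.151026 = 2.4962

Final: 2.4962


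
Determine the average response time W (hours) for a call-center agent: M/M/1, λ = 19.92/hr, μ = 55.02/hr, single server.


W = 1/(μ−λ) = 1/(55.02 − 19.92) = 1/35.10 = 0.02849 hr

Final: 0.02849 hr


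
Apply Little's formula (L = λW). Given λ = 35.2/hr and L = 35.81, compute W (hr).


W = L/λ = 35.81/35.2 = 1.0173 hr

Final: 1.0173 hr


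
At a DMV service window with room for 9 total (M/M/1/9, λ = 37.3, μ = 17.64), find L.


ρ = 37.3/17.64 = 2.1145
L = ρ[1 − (K+1)ρ^K + Kρ^(K+1)] / [(1−ρ)(1−ρ^(K+1))]
Numerator: 2.1145·(1 − 10·845.069172 + 9·1786.909304) = 16138.999555
Denominator: (-1.1145)·(-1785.909304) = 1990.418193
L = 16138.999555/1990.418193 = 8.1083

Final: 8.1083


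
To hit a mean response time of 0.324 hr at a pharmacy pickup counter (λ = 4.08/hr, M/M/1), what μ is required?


W = 1/(μ−λ) ⇒ μ − λ = 1/W = 1/0.324 = 3.0864
μ = λ + 1/W = 4.08 + 3.0864 = 7.1664 per hr

Final: 7.1664 /hr
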